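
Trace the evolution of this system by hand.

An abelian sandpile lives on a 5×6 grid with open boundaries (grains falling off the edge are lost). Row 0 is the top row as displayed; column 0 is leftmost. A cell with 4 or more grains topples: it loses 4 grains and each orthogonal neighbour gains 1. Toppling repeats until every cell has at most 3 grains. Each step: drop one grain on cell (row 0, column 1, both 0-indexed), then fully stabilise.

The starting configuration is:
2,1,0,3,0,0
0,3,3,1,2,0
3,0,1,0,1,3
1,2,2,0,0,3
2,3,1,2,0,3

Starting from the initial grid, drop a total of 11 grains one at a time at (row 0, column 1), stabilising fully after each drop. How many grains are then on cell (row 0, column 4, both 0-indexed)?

gen 0: 2,1,0,3,0,0
0,3,3,1,2,0
3,0,1,0,1,3
1,2,2,0,0,3
2,3,1,2,0,3
gen 1: 2,2,0,3,0,0
0,3,3,1,2,0
3,0,1,0,1,3
1,2,2,0,0,3
2,3,1,2,0,3
gen 2: 2,3,0,3,0,0
0,3,3,1,2,0
3,0,1,0,1,3
1,2,2,0,0,3
2,3,1,2,0,3
gen 3: 3,1,2,3,0,0
1,1,0,2,2,0
3,1,2,0,1,3
1,2,2,0,0,3
2,3,1,2,0,3
gen 4: 3,2,2,3,0,0
1,1,0,2,2,0
3,1,2,0,1,3
1,2,2,0,0,3
2,3,1,2,0,3
gen 5: 3,3,2,3,0,0
1,1,0,2,2,0
3,1,2,0,1,3
1,2,2,0,0,3
2,3,1,2,0,3
gen 6: 0,1,3,3,0,0
2,2,0,2,2,0
3,1,2,0,1,3
1,2,2,0,0,3
2,3,1,2,0,3
gen 7: 0,2,3,3,0,0
2,2,0,2,2,0
3,1,2,0,1,3
1,2,2,0,0,3
2,3,1,2,0,3
gen 8: 0,3,3,3,0,0
2,2,0,2,2,0
3,1,2,0,1,3
1,2,2,0,0,3
2,3,1,2,0,3
gen 9: 1,1,1,0,1,0
2,3,1,3,2,0
3,1,2,0,1,3
1,2,2,0,0,3
2,3,1,2,0,3
gen 10: 1,2,1,0,1,0
2,3,1,3,2,0
3,1,2,0,1,3
1,2,2,0,0,3
2,3,1,2,0,3
gen 11: 1,3,1,0,1,0
2,3,1,3,2,0
3,1,2,0,1,3
1,2,2,0,0,3
2,3,1,2,0,3

1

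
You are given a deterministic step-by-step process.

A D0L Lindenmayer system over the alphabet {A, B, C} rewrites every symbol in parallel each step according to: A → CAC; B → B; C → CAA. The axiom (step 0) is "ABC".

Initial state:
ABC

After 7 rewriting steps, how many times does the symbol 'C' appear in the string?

t=0: ABC
t=1: CACBCAA
t=2: CAACACCAABCAACACCAC
t=3: CAACACCACCAACACCAACAACACCACBCAACACCACCAACACCAACAACACCAA
t=4: CAACACCACCAACACCAACAACACCAACAACACCACCAACACCAACAACACCACCAAC…CCAACAACACCACCAACACCAACAACACCACCAACACCACCAACACCAACAACACCAC  (len 163)
t=5: CAACACCACCAACACCAACAACACCAACAACACCACCAACACCAACAACACCACCAAC…CCAACAACACCACCAACACCAACAACACCACCAACACCACCAACACCAACAACACCAA  (len 487)
t=6: CAACACCACCAACACCAACAACACCAACAACACCACCAACACCAACAACACCACCAAC…CCAACAACACCACCAACACCAACAACACCACCAACACCACCAACACCAACAACACCAC  (len 1459)
t=7: CAACACCACCAACACCAACAACACCAACAACACCACCAACACCAACAACACCACCAAC…CCAACAACACCACCAACACCAACAACACCACCAACACCACCAACACCAACAACACCAA  (len 4375)

2187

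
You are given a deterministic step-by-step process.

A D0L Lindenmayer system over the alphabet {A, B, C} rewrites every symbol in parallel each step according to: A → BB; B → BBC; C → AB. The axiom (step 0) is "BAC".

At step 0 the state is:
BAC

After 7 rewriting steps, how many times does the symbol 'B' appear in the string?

0) BAC
1) BBCBBAB
2) BBCBBCABBBCBBCBBBBC
3) BBCBBCABBBCBBCABBBBBCBBCBBCABBBCBBCABBBCBBCBBCBBCAB
4) BBCBBCABBBCBBCABBBBBCBBCBBCABBBCBBCABBBBBCBBCBBCBBCBBCABBB…BBCBBCABBBCBBCABBBBBCBBCBBCABBBCBBCABBBCBBCABBBCBBCABBBBBC  (len 135)
5) BBCBBCABBBCBBCABBBBBCBBCBBCABBBCBBCABBBBBCBBCBBCBBCBBCABBB…BCBBCBBCABBBCBBCABBBBBCBBCBBCABBBCBBCABBBBBCBBCBBCBBCBBCAB  (len 359)
6) BBCBBCABBBCBBCABBBBBCBBCBBCABBBCBBCABBBBBCBBCBBCBBCBBCABBB…ABBBBBCBBCBBCBBCBBCABBBCBBCABBBCBBCABBBCBBCABBBCBBCABBBBBC  (len 955)
7) BBCBBCABBBCBBCABBBBBCBBCBBCABBBCBBCABBBBBCBBCBBCBBCBBCABBB…BCBBCBBCABBBCBBCABBBBBCBBCBBCABBBCBBCABBBBBCBBCBBCBBCBBCAB  (len 2539)

1673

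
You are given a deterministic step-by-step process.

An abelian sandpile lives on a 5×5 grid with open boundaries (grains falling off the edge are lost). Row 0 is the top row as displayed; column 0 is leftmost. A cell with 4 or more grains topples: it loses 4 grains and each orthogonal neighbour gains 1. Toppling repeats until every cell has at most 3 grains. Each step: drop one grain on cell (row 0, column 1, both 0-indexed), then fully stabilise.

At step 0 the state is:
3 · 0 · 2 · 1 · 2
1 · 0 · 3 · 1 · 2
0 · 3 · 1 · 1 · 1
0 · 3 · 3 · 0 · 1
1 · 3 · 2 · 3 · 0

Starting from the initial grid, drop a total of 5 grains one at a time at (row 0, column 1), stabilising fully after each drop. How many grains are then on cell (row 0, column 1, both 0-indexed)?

2

gen 0: 3 · 0 · 2 · 1 · 2
1 · 0 · 3 · 1 · 2
0 · 3 · 1 · 1 · 1
0 · 3 · 3 · 0 · 1
1 · 3 · 2 · 3 · 0
gen 1: 3 · 1 · 2 · 1 · 2
1 · 0 · 3 · 1 · 2
0 · 3 · 1 · 1 · 1
0 · 3 · 3 · 0 · 1
1 · 3 · 2 · 3 · 0
gen 2: 3 · 2 · 2 · 1 · 2
1 · 0 · 3 · 1 · 2
0 · 3 · 1 · 1 · 1
0 · 3 · 3 · 0 · 1
1 · 3 · 2 · 3 · 0
gen 3: 3 · 3 · 2 · 1 · 2
1 · 0 · 3 · 1 · 2
0 · 3 · 1 · 1 · 1
0 · 3 · 3 · 0 · 1
1 · 3 · 2 · 3 · 0
gen 4: 0 · 1 · 3 · 1 · 2
2 · 1 · 3 · 1 · 2
0 · 3 · 1 · 1 · 1
0 · 3 · 3 · 0 · 1
1 · 3 · 2 · 3 · 0
gen 5: 0 · 2 · 3 · 1 · 2
2 · 1 · 3 · 1 · 2
0 · 3 · 1 · 1 · 1
0 · 3 · 3 · 0 · 1
1 · 3 · 2 · 3 · 0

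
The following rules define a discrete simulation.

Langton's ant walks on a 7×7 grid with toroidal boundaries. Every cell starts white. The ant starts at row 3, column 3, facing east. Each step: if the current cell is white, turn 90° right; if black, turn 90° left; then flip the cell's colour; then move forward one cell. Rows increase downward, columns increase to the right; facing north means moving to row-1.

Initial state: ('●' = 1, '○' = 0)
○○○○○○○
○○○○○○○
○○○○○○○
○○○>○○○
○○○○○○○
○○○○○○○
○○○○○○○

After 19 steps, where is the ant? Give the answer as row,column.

1,2

0) ○○○○○○○
○○○○○○○
○○○○○○○
○○○>○○○
○○○○○○○
○○○○○○○
○○○○○○○
1) ○○○○○○○
○○○○○○○
○○○○○○○
○○○●○○○
○○○v○○○
○○○○○○○
○○○○○○○
2) ○○○○○○○
○○○○○○○
○○○○○○○
○○○●○○○
○○<●○○○
○○○○○○○
○○○○○○○
3) ○○○○○○○
○○○○○○○
○○○○○○○
○○^●○○○
○○●●○○○
○○○○○○○
○○○○○○○
4) ○○○○○○○
○○○○○○○
○○○○○○○
○○●>○○○
○○●●○○○
○○○○○○○
○○○○○○○
5) ○○○○○○○
○○○○○○○
○○○^○○○
○○●○○○○
○○●●○○○
○○○○○○○
○○○○○○○
6) ○○○○○○○
○○○○○○○
○○○●>○○
○○●○○○○
○○●●○○○
○○○○○○○
○○○○○○○
7) ○○○○○○○
○○○○○○○
○○○●●○○
○○●○v○○
○○●●○○○
○○○○○○○
○○○○○○○
8) ○○○○○○○
○○○○○○○
○○○●●○○
○○●<●○○
○○●●○○○
○○○○○○○
○○○○○○○
9) ○○○○○○○
○○○○○○○
○○○^●○○
○○●●●○○
○○●●○○○
○○○○○○○
○○○○○○○
10) ○○○○○○○
○○○○○○○
○○<○●○○
○○●●●○○
○○●●○○○
○○○○○○○
○○○○○○○
11) ○○○○○○○
○○^○○○○
○○●○●○○
○○●●●○○
○○●●○○○
○○○○○○○
○○○○○○○
12) ○○○○○○○
○○●>○○○
○○●○●○○
○○●●●○○
○○●●○○○
○○○○○○○
○○○○○○○
13) ○○○○○○○
○○●●○○○
○○●v●○○
○○●●●○○
○○●●○○○
○○○○○○○
○○○○○○○
14) ○○○○○○○
○○●●○○○
○○<●●○○
○○●●●○○
○○●●○○○
○○○○○○○
○○○○○○○
15) ○○○○○○○
○○●●○○○
○○○●●○○
○○v●●○○
○○●●○○○
○○○○○○○
○○○○○○○
16) ○○○○○○○
○○●●○○○
○○○●●○○
○○○>●○○
○○●●○○○
○○○○○○○
○○○○○○○
17) ○○○○○○○
○○●●○○○
○○○^●○○
○○○○●○○
○○●●○○○
○○○○○○○
○○○○○○○
18) ○○○○○○○
○○●●○○○
○○<○●○○
○○○○●○○
○○●●○○○
○○○○○○○
○○○○○○○
19) ○○○○○○○
○○^●○○○
○○●○●○○
○○○○●○○
○○●●○○○
○○○○○○○
○○○○○○○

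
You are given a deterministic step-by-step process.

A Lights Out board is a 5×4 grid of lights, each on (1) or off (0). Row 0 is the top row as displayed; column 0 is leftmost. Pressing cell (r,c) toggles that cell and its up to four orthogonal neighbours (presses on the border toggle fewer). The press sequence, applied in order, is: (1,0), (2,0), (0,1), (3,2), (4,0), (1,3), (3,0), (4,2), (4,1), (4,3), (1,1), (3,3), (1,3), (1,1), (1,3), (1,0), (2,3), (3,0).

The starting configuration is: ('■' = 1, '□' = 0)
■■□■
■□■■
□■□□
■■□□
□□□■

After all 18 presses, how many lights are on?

step 0: ■■□■
■□■■
□■□□
■■□□
□□□■
step 1: □■□■
□■■■
■■□□
■■□□
□□□■
step 2: □■□■
■■■■
□□□□
□■□□
□□□■
step 3: ■□■■
■□■■
□□□□
□■□□
□□□■
step 4: ■□■■
■□■■
□□■□
□□■■
□□■■
step 5: ■□■■
■□■■
□□■□
■□■■
■■■■
step 6: ■□■□
■□□□
□□■■
■□■■
■■■■
step 7: ■□■□
■□□□
■□■■
□■■■
□■■■
step 8: ■□■□
■□□□
■□■■
□■□■
□□□□
step 9: ■□■□
■□□□
■□■■
□□□■
■■■□
step 10: ■□■□
■□□□
■□■■
□□□□
■■□■
step 11: ■■■□
□■■□
■■■■
□□□□
■■□■
step 12: ■■■□
□■■□
■■■□
□□■■
■■□□
step 13: ■■■■
□■□■
■■■■
□□■■
■■□□
step 14: ■□■■
■□■■
■□■■
□□■■
■■□□
step 15: ■□■□
■□□□
■□■□
□□■■
■■□□
step 16: □□■□
□■□□
□□■□
□□■■
■■□□
step 17: □□■□
□■□■
□□□■
□□■□
■■□□
step 18: □□■□
□■□■
■□□■
■■■□
□■□□

9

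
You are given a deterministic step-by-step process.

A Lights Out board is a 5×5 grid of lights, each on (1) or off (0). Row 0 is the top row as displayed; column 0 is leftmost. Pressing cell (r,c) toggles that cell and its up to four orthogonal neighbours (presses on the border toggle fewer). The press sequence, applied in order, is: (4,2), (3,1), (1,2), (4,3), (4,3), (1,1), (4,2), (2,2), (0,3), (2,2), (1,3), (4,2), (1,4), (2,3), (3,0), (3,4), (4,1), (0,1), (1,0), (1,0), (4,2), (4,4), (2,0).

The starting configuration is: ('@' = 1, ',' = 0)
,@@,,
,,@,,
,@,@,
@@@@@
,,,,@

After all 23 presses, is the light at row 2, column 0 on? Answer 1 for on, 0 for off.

gen 0: ,@@,,
,,@,,
,@,@,
@@@@@
,,,,@
gen 1: ,@@,,
,,@,,
,@,@,
@@,@@
,@@@@
gen 2: ,@@,,
,,@,,
,,,@,
,,@@@
,,@@@
gen 3: ,@,,,
,@,@,
,,@@,
,,@@@
,,@@@
gen 4: ,@,,,
,@,@,
,,@@,
,,@,@
,,,,,
gen 5: ,@,,,
,@,@,
,,@@,
,,@@@
,,@@@
gen 6: ,,,,,
@,@@,
,@@@,
,,@@@
,,@@@
gen 7: ,,,,,
@,@@,
,@@@,
,,,@@
,@,,@
gen 8: ,,,,,
@,,@,
,,,,,
,,@@@
,@,,@
gen 9: ,,@@@
@,,,,
,,,,,
,,@@@
,@,,@
gen 10: ,,@@@
@,@,,
,@@@,
,,,@@
,@,,@
gen 11: ,,@,@
@,,@@
,@@,,
,,,@@
,@,,@
gen 12: ,,@,@
@,,@@
,@@,,
,,@@@
,,@@@
gen 13: ,,@,,
@,,,,
,@@,@
,,@@@
,,@@@
gen 14: ,,@,,
@,,@,
,@,@,
,,@,@
,,@@@
gen 15: ,,@,,
@,,@,
@@,@,
@@@,@
@,@@@
gen 16: ,,@,,
@,,@,
@@,@@
@@@@,
@,@@,
gen 17: ,,@,,
@,,@,
@@,@@
@,@@,
,@,@,
gen 18: @@,,,
@@,@,
@@,@@
@,@@,
,@,@,
gen 19: ,@,,,
,,,@,
,@,@@
@,@@,
,@,@,
gen 20: @@,,,
@@,@,
@@,@@
@,@@,
,@,@,
gen 21: @@,,,
@@,@,
@@,@@
@,,@,
,,@,,
gen 22: @@,,,
@@,@,
@@,@@
@,,@@
,,@@@
gen 23: @@,,,
,@,@,
,,,@@
,,,@@
,,@@@

0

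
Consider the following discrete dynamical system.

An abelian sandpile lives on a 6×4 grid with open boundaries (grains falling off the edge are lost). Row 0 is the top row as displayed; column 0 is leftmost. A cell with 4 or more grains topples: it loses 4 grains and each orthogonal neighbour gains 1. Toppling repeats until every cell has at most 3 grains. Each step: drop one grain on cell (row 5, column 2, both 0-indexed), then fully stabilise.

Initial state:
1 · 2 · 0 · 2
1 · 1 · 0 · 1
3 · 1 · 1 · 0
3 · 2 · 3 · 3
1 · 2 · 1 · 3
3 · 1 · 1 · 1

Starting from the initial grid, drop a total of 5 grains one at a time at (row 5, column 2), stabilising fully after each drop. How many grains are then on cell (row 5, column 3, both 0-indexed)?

k=0  1 · 2 · 0 · 2
1 · 1 · 0 · 1
3 · 1 · 1 · 0
3 · 2 · 3 · 3
1 · 2 · 1 · 3
3 · 1 · 1 · 1
k=1  1 · 2 · 0 · 2
1 · 1 · 0 · 1
3 · 1 · 1 · 0
3 · 2 · 3 · 3
1 · 2 · 1 · 3
3 · 1 · 2 · 1
k=2  1 · 2 · 0 · 2
1 · 1 · 0 · 1
3 · 1 · 1 · 0
3 · 2 · 3 · 3
1 · 2 · 1 · 3
3 · 1 · 3 · 1
k=3  1 · 2 · 0 · 2
1 · 1 · 0 · 1
3 · 1 · 1 · 0
3 · 2 · 3 · 3
1 · 2 · 2 · 3
3 · 2 · 0 · 2
k=4  1 · 2 · 0 · 2
1 · 1 · 0 · 1
3 · 1 · 1 · 0
3 · 2 · 3 · 3
1 · 2 · 2 · 3
3 · 2 · 1 · 2
k=5  1 · 2 · 0 · 2
1 · 1 · 0 · 1
3 · 1 · 1 · 0
3 · 2 · 3 · 3
1 · 2 · 2 · 3
3 · 2 · 2 · 2

2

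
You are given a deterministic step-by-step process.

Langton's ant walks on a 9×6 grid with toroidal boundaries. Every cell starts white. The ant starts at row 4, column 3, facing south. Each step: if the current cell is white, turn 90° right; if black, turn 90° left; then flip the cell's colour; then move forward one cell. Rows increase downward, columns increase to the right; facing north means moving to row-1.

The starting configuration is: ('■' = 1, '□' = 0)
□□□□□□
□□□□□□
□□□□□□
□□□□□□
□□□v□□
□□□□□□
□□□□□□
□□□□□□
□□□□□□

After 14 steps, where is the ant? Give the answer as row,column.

3,4

0) □□□□□□
□□□□□□
□□□□□□
□□□□□□
□□□v□□
□□□□□□
□□□□□□
□□□□□□
□□□□□□
1) □□□□□□
□□□□□□
□□□□□□
□□□□□□
□□<■□□
□□□□□□
□□□□□□
□□□□□□
□□□□□□
2) □□□□□□
□□□□□□
□□□□□□
□□^□□□
□□■■□□
□□□□□□
□□□□□□
□□□□□□
□□□□□□
3) □□□□□□
□□□□□□
□□□□□□
□□■>□□
□□■■□□
□□□□□□
□□□□□□
□□□□□□
□□□□□□
4) □□□□□□
□□□□□□
□□□□□□
□□■■□□
□□■v□□
□□□□□□
□□□□□□
□□□□□□
□□□□□□
5) □□□□□□
□□□□□□
□□□□□□
□□■■□□
□□■□>□
□□□□□□
□□□□□□
□□□□□□
□□□□□□
6) □□□□□□
□□□□□□
□□□□□□
□□■■□□
□□■□■□
□□□□v□
□□□□□□
□□□□□□
□□□□□□
7) □□□□□□
□□□□□□
□□□□□□
□□■■□□
□□■□■□
□□□<■□
□□□□□□
□□□□□□
□□□□□□
8) □□□□□□
□□□□□□
□□□□□□
□□■■□□
□□■^■□
□□□■■□
□□□□□□
□□□□□□
□□□□□□
9) □□□□□□
□□□□□□
□□□□□□
□□■■□□
□□■■>□
□□□■■□
□□□□□□
□□□□□□
□□□□□□
10) □□□□□□
□□□□□□
□□□□□□
□□■■^□
□□■■□□
□□□■■□
□□□□□□
□□□□□□
□□□□□□
11) □□□□□□
□□□□□□
□□□□□□
□□■■■>
□□■■□□
□□□■■□
□□□□□□
□□□□□□
□□□□□□
12) □□□□□□
□□□□□□
□□□□□□
□□■■■■
□□■■□v
□□□■■□
□□□□□□
□□□□□□
□□□□□□
13) □□□□□□
□□□□□□
□□□□□□
□□■■■■
□□■■<■
□□□■■□
□□□□□□
□□□□□□
□□□□□□
14) □□□□□□
□□□□□□
□□□□□□
□□■■^■
□□■■■■
□□□■■□
□□□□□□
□□□□□□
□□□□□□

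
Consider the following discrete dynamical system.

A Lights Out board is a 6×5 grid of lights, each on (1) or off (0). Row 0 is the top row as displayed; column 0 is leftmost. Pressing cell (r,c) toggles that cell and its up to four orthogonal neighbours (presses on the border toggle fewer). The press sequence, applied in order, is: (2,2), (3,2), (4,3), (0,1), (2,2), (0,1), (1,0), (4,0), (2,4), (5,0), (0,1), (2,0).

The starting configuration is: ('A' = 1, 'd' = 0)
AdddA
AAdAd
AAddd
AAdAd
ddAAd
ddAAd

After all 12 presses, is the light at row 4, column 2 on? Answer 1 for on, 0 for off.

gen 0: AdddA
AAdAd
AAddd
AAdAd
ddAAd
ddAAd
gen 1: AdddA
AAAAd
AdAAd
AAAAd
ddAAd
ddAAd
gen 2: AdddA
AAAAd
AddAd
Adddd
dddAd
ddAAd
gen 3: AdddA
AAAAd
AddAd
AddAd
ddAdA
ddAdd
gen 4: dAAdA
AdAAd
AddAd
AddAd
ddAdA
ddAdd
gen 5: dAAdA
AddAd
AAAdd
AdAAd
ddAdA
ddAdd
gen 6: AdddA
AAdAd
AAAdd
AdAAd
ddAdA
ddAdd
gen 7: ddddA
dddAd
dAAdd
AdAAd
ddAdA
ddAdd
gen 8: ddddA
dddAd
dAAdd
ddAAd
AAAdA
AdAdd
gen 9: ddddA
dddAA
dAAAA
ddAAA
AAAdA
AdAdd
gen 10: ddddA
dddAA
dAAAA
ddAAA
dAAdA
dAAdd
gen 11: AAAdA
dAdAA
dAAAA
ddAAA
dAAdA
dAAdd
gen 12: AAAdA
AAdAA
AdAAA
AdAAA
dAAdA
dAAdd

1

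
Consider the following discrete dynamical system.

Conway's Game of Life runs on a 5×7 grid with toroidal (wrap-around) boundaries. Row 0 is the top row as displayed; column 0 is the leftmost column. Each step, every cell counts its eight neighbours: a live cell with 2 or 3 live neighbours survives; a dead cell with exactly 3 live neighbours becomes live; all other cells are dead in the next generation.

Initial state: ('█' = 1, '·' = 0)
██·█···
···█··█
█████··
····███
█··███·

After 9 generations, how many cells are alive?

3

k=0  ██·█···
···█··█
█████··
····███
█··███·
k=1  ██·█·█·
······█
███····
·······
████···
k=2  ···██··
······█
██·····
···█···
█··██·█
k=3  █··██·█
█······
█······
·████·█
··█··█·
k=4  ██·████
██·····
█·██··█
███████
·······
k=5  ·██·███
·······
·······
····██·
·······
k=6  ·····█·
·····█·
·······
·······
···█··█
k=7  ····███
·······
·······
·······
·······
k=8  ·····█·
·····█·
·······
·······
·····█·
k=9  ····███
·······
·······
·······
·······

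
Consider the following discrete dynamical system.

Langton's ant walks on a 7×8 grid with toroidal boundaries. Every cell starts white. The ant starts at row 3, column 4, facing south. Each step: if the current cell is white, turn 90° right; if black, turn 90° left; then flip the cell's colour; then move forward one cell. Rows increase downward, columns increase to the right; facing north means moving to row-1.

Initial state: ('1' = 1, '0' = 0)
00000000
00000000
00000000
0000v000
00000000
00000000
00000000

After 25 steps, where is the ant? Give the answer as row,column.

1,5

0) 00000000
00000000
00000000
0000v000
00000000
00000000
00000000
1) 00000000
00000000
00000000
000<1000
00000000
00000000
00000000
2) 00000000
00000000
000^0000
00011000
00000000
00000000
00000000
3) 00000000
00000000
0001>000
00011000
00000000
00000000
00000000
4) 00000000
00000000
00011000
0001v000
00000000
00000000
00000000
5) 00000000
00000000
00011000
00010>00
00000000
00000000
00000000
6) 00000000
00000000
00011000
00010100
00000v00
00000000
00000000
7) 00000000
00000000
00011000
00010100
0000<100
00000000
00000000
8) 00000000
00000000
00011000
0001^100
00001100
00000000
00000000
9) 00000000
00000000
00011000
00011>00
00001100
00000000
00000000
10) 00000000
00000000
00011^00
00011000
00001100
00000000
00000000
11) 00000000
00000000
000111>0
00011000
00001100
00000000
00000000
12) 00000000
00000000
00011110
000110v0
00001100
00000000
00000000
13) 00000000
00000000
00011110
00011<10
00001100
00000000
00000000
14) 00000000
00000000
00011^10
00011110
00001100
00000000
00000000
15) 00000000
00000000
0001<010
00011110
00001100
00000000
00000000
16) 00000000
00000000
00010010
0001v110
00001100
00000000
00000000
17) 00000000
00000000
00010010
00010>10
00001100
00000000
00000000
18) 00000000
00000000
00010^10
00010010
00001100
00000000
00000000
19) 00000000
00000000
000101>0
00010010
00001100
00000000
00000000
20) 00000000
000000^0
00010100
00010010
00001100
00000000
00000000
21) 00000000
0000001>
00010100
00010010
00001100
00000000
00000000
22) 00000000
00000011
0001010v
00010010
00001100
00000000
00000000
23) 00000000
00000011
000101<1
00010010
00001100
00000000
00000000
24) 00000000
000000^1
00010111
00010010
00001100
00000000
00000000
25) 00000000
00000<01
00010111
00010010
00001100
00000000
00000000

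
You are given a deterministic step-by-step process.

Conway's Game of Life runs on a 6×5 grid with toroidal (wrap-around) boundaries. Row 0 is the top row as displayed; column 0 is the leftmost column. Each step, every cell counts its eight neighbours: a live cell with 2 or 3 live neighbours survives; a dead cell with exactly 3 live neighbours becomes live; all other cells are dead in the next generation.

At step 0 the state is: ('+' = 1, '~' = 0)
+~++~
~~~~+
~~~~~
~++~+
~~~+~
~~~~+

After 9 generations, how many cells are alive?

t=0: +~++~
~~~~+
~~~~~
~++~+
~~~+~
~~~~+
t=1: +~~+~
~~~++
+~~+~
~~++~
+~+++
~~+~+
t=2: +~+~~
+~++~
~~~~~
+~~~~
+~~~~
~~+~~
t=3: ~~+~+
~~+++
~+~~+
~~~~~
~+~~~
~~~~~
t=4: ~~+~+
~++~+
+~+~+
+~~~~
~~~~~
~~~~~
t=5: +++~~
~~+~+
~~+~+
++~~+
~~~~~
~~~~~
t=6: ++++~
~~+~+
~~+~+
++~++
+~~~~
~+~~~
t=7: +~~++
~~~~+
~~+~~
~+++~
~~+~~
~~~~+
t=8: +~~+~
+~~~+
~++~~
~+~+~
~++~~
+~~~+
t=9: ~+~+~
+~+++
~++++
+~~+~
~++++
+~+++

20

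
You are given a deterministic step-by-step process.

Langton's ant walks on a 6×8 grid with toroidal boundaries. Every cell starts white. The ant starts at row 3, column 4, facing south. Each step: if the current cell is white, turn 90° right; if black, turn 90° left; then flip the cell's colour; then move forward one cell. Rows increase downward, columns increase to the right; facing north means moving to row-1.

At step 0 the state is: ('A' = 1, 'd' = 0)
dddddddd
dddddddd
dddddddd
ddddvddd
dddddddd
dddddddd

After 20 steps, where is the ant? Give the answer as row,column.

1,6

gen 0: dddddddd
dddddddd
dddddddd
ddddvddd
dddddddd
dddddddd
gen 1: dddddddd
dddddddd
dddddddd
ddd<Addd
dddddddd
dddddddd
gen 2: dddddddd
dddddddd
ddd^dddd
dddAAddd
dddddddd
dddddddd
gen 3: dddddddd
dddddddd
dddA>ddd
dddAAddd
dddddddd
dddddddd
gen 4: dddddddd
dddddddd
dddAAddd
dddAvddd
dddddddd
dddddddd
gen 5: dddddddd
dddddddd
dddAAddd
dddAd>dd
dddddddd
dddddddd
gen 6: dddddddd
dddddddd
dddAAddd
dddAdAdd
dddddvdd
dddddddd
gen 7: dddddddd
dddddddd
dddAAddd
dddAdAdd
dddd<Add
dddddddd
gen 8: dddddddd
dddddddd
dddAAddd
dddA^Add
ddddAAdd
dddddddd
gen 9: dddddddd
dddddddd
dddAAddd
dddAA>dd
ddddAAdd
dddddddd
gen 10: dddddddd
dddddddd
dddAA^dd
dddAAddd
ddddAAdd
dddddddd
gen 11: dddddddd
dddddddd
dddAAA>d
dddAAddd
ddddAAdd
dddddddd
gen 12: dddddddd
dddddddd
dddAAAAd
dddAAdvd
ddddAAdd
dddddddd
gen 13: dddddddd
dddddddd
dddAAAAd
dddAA<Ad
ddddAAdd
dddddddd
gen 14: dddddddd
dddddddd
dddAA^Ad
dddAAAAd
ddddAAdd
dddddddd
gen 15: dddddddd
dddddddd
dddA<dAd
dddAAAAd
ddddAAdd
dddddddd
gen 16: dddddddd
dddddddd
dddAddAd
dddAvAAd
ddddAAdd
dddddddd
gen 17: dddddddd
dddddddd
dddAddAd
dddAd>Ad
ddddAAdd
dddddddd
gen 18: dddddddd
dddddddd
dddAd^Ad
dddAddAd
ddddAAdd
dddddddd
gen 19: dddddddd
dddddddd
dddAdA>d
dddAddAd
ddddAAdd
dddddddd
gen 20: dddddddd
dddddd^d
dddAdAdd
dddAddAd
ddddAAdd
dddddddd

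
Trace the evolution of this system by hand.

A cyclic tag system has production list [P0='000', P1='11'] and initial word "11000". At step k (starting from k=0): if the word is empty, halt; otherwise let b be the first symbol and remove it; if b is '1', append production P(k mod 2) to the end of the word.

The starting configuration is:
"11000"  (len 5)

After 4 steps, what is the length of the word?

6

0) "11000"  (len 5)
1) "1000000"  (len 7)
2) "00000011"  (len 8)
3) "0000011"  (len 7)
4) "000011"  (len 6)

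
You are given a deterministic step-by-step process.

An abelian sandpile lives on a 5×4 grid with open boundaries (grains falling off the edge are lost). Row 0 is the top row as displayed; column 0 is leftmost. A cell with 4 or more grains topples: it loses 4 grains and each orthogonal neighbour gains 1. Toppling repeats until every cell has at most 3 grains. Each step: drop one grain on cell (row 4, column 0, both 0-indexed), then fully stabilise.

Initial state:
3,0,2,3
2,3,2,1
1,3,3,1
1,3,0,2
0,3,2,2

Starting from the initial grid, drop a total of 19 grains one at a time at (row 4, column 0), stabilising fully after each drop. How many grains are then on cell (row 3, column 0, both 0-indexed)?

t=0: 3,0,2,3
2,3,2,1
1,3,3,1
1,3,0,2
0,3,2,2
t=1: 3,0,2,3
2,3,2,1
1,3,3,1
1,3,0,2
1,3,2,2
t=2: 3,0,2,3
2,3,2,1
1,3,3,1
1,3,0,2
2,3,2,2
t=3: 3,0,2,3
2,3,2,1
1,3,3,1
1,3,0,2
3,3,2,2
t=4: 3,1,3,3
3,1,0,2
2,2,1,2
3,1,2,2
1,1,3,2
t=5: 3,1,3,3
3,1,0,2
2,2,1,2
3,1,2,2
2,1,3,2
t=6: 3,1,3,3
3,1,0,2
2,2,1,2
3,1,2,2
3,1,3,2
t=7: 3,1,3,3
3,1,0,2
3,2,1,2
0,2,2,2
1,2,3,2
t=8: 3,1,3,3
3,1,0,2
3,2,1,2
0,2,2,2
2,2,3,2
t=9: 3,1,3,3
3,1,0,2
3,2,1,2
0,2,2,2
3,2,3,2
t=10: 3,1,3,3
3,1,0,2
3,2,1,2
1,2,2,2
0,3,3,2
t=11: 3,1,3,3
3,1,0,2
3,2,1,2
1,2,2,2
1,3,3,2
t=12: 3,1,3,3
3,1,0,2
3,2,1,2
1,2,2,2
2,3,3,2
t=13: 3,1,3,3
3,1,0,2
3,2,1,2
1,2,2,2
3,3,3,2
t=14: 3,1,3,3
3,1,0,2
3,2,1,2
2,3,3,2
1,1,0,3
t=15: 3,1,3,3
3,1,0,2
3,2,1,2
2,3,3,2
2,1,0,3
t=16: 3,1,3,3
3,1,0,2
3,2,1,2
2,3,3,2
3,1,0,3
t=17: 3,1,3,3
3,1,0,2
3,2,1,2
3,3,3,2
0,2,0,3
t=18: 3,1,3,3
3,1,0,2
3,2,1,2
3,3,3,2
1,2,0,3
t=19: 3,1,3,3
3,1,0,2
3,2,1,2
3,3,3,2
2,2,0,3

3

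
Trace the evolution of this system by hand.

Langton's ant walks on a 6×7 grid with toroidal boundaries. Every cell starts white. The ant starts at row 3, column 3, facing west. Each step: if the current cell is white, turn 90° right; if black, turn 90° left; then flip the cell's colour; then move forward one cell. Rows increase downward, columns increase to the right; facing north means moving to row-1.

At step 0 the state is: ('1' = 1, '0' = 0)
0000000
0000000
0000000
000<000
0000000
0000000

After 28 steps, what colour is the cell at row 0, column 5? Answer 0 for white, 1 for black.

1

gen 0: 0000000
0000000
0000000
000<000
0000000
0000000
gen 1: 0000000
0000000
000^000
0001000
0000000
0000000
gen 2: 0000000
0000000
0001>00
0001000
0000000
0000000
gen 3: 0000000
0000000
0001100
0001v00
0000000
0000000
gen 4: 0000000
0000000
0001100
000<100
0000000
0000000
gen 5: 0000000
0000000
0001100
0000100
000v000
0000000
gen 6: 0000000
0000000
0001100
0000100
00<1000
0000000
gen 7: 0000000
0000000
0001100
00^0100
0011000
0000000
gen 8: 0000000
0000000
0001100
001>100
0011000
0000000
gen 9: 0000000
0000000
0001100
0011100
001v000
0000000
gen 10: 0000000
0000000
0001100
0011100
0010>00
0000000
gen 11: 0000000
0000000
0001100
0011100
0010100
0000v00
gen 12: 0000000
0000000
0001100
0011100
0010100
000<100
gen 13: 0000000
0000000
0001100
0011100
001^100
0001100
gen 14: 0000000
0000000
0001100
0011100
0011>00
0001100
gen 15: 0000000
0000000
0001100
0011^00
0011000
0001100
gen 16: 0000000
0000000
0001100
001<000
0011000
0001100
gen 17: 0000000
0000000
0001100
0010000
001v000
0001100
gen 18: 0000000
0000000
0001100
0010000
0010>00
0001100
gen 19: 0000000
0000000
0001100
0010000
0010100
0001v00
gen 20: 0000000
0000000
0001100
0010000
0010100
00010>0
gen 21: 00000v0
0000000
0001100
0010000
0010100
0001010
gen 22: 0000<10
0000000
0001100
0010000
0010100
0001010
gen 23: 0000110
0000000
0001100
0010000
0010100
0001^10
gen 24: 0000110
0000000
0001100
0010000
0010100
00011>0
gen 25: 0000110
0000000
0001100
0010000
00101^0
0001100
gen 26: 0000110
0000000
0001100
0010000
001011>
0001100
gen 27: 0000110
0000000
0001100
0010000
0010111
000110v
gen 28: 0000110
0000000
0001100
0010000
0010111
00011<1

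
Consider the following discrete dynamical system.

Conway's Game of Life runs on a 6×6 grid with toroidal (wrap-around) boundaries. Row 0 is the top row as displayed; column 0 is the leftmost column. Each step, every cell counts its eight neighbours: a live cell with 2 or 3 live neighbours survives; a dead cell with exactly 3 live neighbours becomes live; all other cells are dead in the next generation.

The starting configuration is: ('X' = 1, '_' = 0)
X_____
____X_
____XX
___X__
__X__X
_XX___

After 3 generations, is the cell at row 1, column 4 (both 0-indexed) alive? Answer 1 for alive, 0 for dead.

0

step 0: X_____
____X_
____XX
___X__
__X__X
_XX___
step 1: _X____
____X_
___XXX
___X_X
_XXX__
XXX___
step 2: XXX___
___XXX
___X_X
X____X
___XX_
X__X__
step 3: XXX___
_X_X_X
___X__
X__X_X
X__XX_
X__XXX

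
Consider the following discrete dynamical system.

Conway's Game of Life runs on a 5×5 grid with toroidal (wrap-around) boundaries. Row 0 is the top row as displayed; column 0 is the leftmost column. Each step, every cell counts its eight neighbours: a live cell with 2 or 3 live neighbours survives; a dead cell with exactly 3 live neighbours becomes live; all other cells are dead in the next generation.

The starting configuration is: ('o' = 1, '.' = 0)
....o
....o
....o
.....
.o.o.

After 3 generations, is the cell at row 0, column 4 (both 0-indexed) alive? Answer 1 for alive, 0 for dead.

0

gen 0: ....o
....o
....o
.....
.o.o.
gen 1: o..oo
o..oo
.....
.....
.....
gen 2: o..o.
o..o.
....o
.....
....o
gen 3: o..o.
o..o.
....o
.....
....o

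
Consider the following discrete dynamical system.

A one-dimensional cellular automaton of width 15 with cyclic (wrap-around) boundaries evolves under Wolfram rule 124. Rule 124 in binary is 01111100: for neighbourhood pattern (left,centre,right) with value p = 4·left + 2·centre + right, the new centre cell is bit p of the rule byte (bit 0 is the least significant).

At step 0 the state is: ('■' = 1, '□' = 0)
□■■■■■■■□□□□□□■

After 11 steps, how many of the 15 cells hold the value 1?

11

t=0: □■■■■■■■□□□□□□■
t=1: ■■□□□□□■■□□□□□■
t=2: □■■□□□□■■■□□□□■
t=3: ■■■■□□□■□■■□□□■
t=4: □□□■■□□■■■■■□□■
t=5: ■□□■■■□■□□□■■□■
t=6: ■■□■□■■■■□□■■■■
t=7: □■■■■■□□■■□■□□□
t=8: □■□□□■■□■■■■■□□
t=9: □■■□□■■■■□□□■■□
t=10: □■■■□■□□■■□□■■■
t=11: ■■□■■■■□■■■□■□■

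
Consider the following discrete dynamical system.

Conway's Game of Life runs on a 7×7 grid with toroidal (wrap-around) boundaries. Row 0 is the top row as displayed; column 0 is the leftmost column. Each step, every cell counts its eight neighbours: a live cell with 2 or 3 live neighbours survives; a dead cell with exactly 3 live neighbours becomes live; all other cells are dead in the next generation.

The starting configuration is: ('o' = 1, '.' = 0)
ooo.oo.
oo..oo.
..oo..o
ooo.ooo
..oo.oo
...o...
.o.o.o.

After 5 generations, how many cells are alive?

[0] ooo.oo.
oo..oo.
..oo..o
ooo.ooo
..oo.oo
...o...
.o.o.o.
[1] .......
.......
.......
.......
.......
...o.oo
oo.o.oo
[2] o.....o
.......
.......
.......
.......
..o..o.
o.o..o.
[3] oo....o
.......
.......
.......
.......
.o....o
o....o.
[4] oo....o
o......
.......
.......
.......
o.....o
.....o.
[5] oo....o
oo....o
.......
.......
.......
......o
.o...o.

9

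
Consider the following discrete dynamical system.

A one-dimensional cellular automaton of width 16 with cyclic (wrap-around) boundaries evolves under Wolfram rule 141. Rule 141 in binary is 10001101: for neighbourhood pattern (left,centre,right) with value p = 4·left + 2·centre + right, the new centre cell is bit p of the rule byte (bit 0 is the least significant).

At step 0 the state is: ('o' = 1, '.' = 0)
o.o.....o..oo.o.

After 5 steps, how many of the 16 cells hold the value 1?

step 0: o.o.....o..oo.o.
step 1: o.o.ooo.o..o..o.
step 2: o.o.oo..o..o..o.
step 3: o.o.o...o..o..o.
step 4: o.o.o.o.o..o..o.
step 5: o.o.o.o.o..o..o.

7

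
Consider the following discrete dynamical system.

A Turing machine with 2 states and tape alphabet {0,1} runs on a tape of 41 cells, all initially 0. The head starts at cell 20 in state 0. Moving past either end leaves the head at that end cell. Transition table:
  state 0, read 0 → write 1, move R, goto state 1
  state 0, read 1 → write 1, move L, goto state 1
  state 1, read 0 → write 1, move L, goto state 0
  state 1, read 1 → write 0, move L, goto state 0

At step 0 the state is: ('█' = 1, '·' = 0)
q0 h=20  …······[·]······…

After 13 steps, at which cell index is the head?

gen 0: q0 h=20  …······[·]······…
gen 1: q1 h=21  …·····█[·]······…
gen 2: q0 h=20  …······[█]█·····…
gen 3: q1 h=19  …······[·]██····…
gen 4: q0 h=18  …······[·]███···…
gen 5: q1 h=19  …·····█[█]██····…
gen 6: q0 h=18  …······[█]·██···…
gen 7: q1 h=17  …······[·]█·██··…
gen 8: q0 h=16  …······[·]██·██·…
gen 9: q1 h=17  …·····█[█]█·██··…
gen 10: q0 h=16  …······[█]·█·██·…
gen 11: q1 h=15  …······[·]█·█·██…
gen 12: q0 h=14  …······[·]██·█·█…
gen 13: q1 h=15  …·····█[█]█·█·██…

15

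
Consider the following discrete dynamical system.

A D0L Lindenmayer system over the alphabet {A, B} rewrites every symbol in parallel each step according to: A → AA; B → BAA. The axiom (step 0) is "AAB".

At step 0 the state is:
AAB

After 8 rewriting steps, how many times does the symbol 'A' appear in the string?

[0] AAB
[1] AAAABAA
[2] AAAAAAAABAAAAAA
[3] AAAAAAAAAAAAAAAABAAAAAAAAAAAAAA
[4] AAAAAAAAAAAAAAAAAAAAAAAAAAAAAAAABAAAAAAAAAAAAAAAAAAAAAAAAAAAAAA
[5] AAAAAAAAAAAAAAAAAAAAAAAAAAAAAAAAAAAAAAAAAAAAAAAAAAAAAAAAAA…AAAAAAAAAAAAAAAAAAAAAAAAAAAAAAAAAAAAAAAAAAAAAAAAAAAAAAAAAA  (len 127)
[6] AAAAAAAAAAAAAAAAAAAAAAAAAAAAAAAAAAAAAAAAAAAAAAAAAAAAAAAAAA…AAAAAAAAAAAAAAAAAAAAAAAAAAAAAAAAAAAAAAAAAAAAAAAAAAAAAAAAAA  (len 255)
[7] AAAAAAAAAAAAAAAAAAAAAAAAAAAAAAAAAAAAAAAAAAAAAAAAAAAAAAAAAA…AAAAAAAAAAAAAAAAAAAAAAAAAAAAAAAAAAAAAAAAAAAAAAAAAAAAAAAAAA  (len 511)
[8] AAAAAAAAAAAAAAAAAAAAAAAAAAAAAAAAAAAAAAAAAAAAAAAAAAAAAAAAAA…AAAAAAAAAAAAAAAAAAAAAAAAAAAAAAAAAAAAAAAAAAAAAAAAAAAAAAAAAA  (len 1023)

1022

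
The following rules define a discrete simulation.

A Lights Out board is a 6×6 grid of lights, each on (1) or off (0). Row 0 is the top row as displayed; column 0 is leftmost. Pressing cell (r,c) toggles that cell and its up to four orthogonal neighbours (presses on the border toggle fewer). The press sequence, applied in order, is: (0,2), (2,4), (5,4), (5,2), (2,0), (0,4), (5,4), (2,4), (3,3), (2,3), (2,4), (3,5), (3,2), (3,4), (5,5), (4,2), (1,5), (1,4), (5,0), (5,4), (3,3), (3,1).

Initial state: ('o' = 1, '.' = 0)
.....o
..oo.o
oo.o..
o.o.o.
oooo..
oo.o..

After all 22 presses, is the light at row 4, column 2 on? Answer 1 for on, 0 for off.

0

t=0: .....o
..oo.o
oo.o..
o.o.o.
oooo..
oo.o..
t=1: .ooo.o
...o.o
oo.o..
o.o.o.
oooo..
oo.o..
t=2: .ooo.o
...ooo
oo..oo
o.o...
oooo..
oo.o..
t=3: .ooo.o
...ooo
oo..oo
o.o...
ooooo.
oo..oo
t=4: .ooo.o
...ooo
oo..oo
o.o...
oo.oo.
o.oooo
t=5: .ooo.o
o..ooo
....oo
..o...
oo.oo.
o.oooo
t=6: .oo.o.
o..o.o
....oo
..o...
oo.oo.
o.oooo
t=7: .oo.o.
o..o.o
....oo
..o...
oo.o..
o.o...
t=8: .oo.o.
o..ooo
...o..
..o.o.
oo.o..
o.o...
t=9: .oo.o.
o..ooo
......
...o..
oo....
o.o...
t=10: .oo.o.
o...oo
..ooo.
......
oo....
o.o...
t=11: .oo.o.
o....o
..o..o
....o.
oo....
o.o...
t=12: .oo.o.
o....o
..o...
.....o
oo...o
o.o...
t=13: .oo.o.
o....o
......
.ooo.o
ooo..o
o.o...
t=14: .oo.o.
o....o
....o.
.oo.o.
ooo.oo
o.o...
t=15: .oo.o.
o....o
....o.
.oo.o.
ooo.o.
o.o.oo
t=16: .oo.o.
o....o
....o.
.o..o.
o..oo.
o...oo
t=17: .oo.oo
o...o.
....oo
.o..o.
o..oo.
o...oo
t=18: .oo..o
o..o.o
.....o
.o..o.
o..oo.
o...oo
t=19: .oo..o
o..o.o
.....o
.o..o.
...oo.
.o..oo
t=20: .oo..o
o..o.o
.....o
.o..o.
...o..
.o.o..
t=21: .oo..o
o..o.o
...o.o
.ooo..
......
.o.o..
t=22: .oo..o
o..o.o
.o.o.o
o..o..
.o....
.o.o..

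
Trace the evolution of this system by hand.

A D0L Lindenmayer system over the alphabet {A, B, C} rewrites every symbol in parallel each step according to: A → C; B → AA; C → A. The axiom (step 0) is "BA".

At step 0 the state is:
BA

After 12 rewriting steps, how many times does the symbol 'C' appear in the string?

0) BA
1) AAC
2) CCA
3) AAC
4) CCA
5) AAC
6) CCA
7) AAC
8) CCA
9) AAC
10) CCA
11) AAC
12) CCA

2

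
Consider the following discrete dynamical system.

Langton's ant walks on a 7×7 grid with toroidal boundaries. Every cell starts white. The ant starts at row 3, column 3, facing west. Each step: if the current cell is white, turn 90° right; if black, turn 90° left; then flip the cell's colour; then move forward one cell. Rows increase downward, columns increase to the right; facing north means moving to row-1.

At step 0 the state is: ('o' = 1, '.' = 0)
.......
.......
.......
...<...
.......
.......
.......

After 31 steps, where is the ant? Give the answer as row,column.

step 0: .......
.......
.......
...<...
.......
.......
.......
step 1: .......
.......
...^...
...o...
.......
.......
.......
step 2: .......
.......
...o>..
...o...
.......
.......
.......
step 3: .......
.......
...oo..
...ov..
.......
.......
.......
step 4: .......
.......
...oo..
...<o..
.......
.......
.......
step 5: .......
.......
...oo..
....o..
...v...
.......
.......
step 6: .......
.......
...oo..
....o..
..<o...
.......
.......
step 7: .......
.......
...oo..
..^.o..
..oo...
.......
.......
step 8: .......
.......
...oo..
..o>o..
..oo...
.......
.......
step 9: .......
.......
...oo..
..ooo..
..ov...
.......
.......
step 10: .......
.......
...oo..
..ooo..
..o.>..
.......
.......
step 11: .......
.......
...oo..
..ooo..
..o.o..
....v..
.......
step 12: .......
.......
...oo..
..ooo..
..o.o..
...<o..
.......
step 13: .......
.......
...oo..
..ooo..
..o^o..
...oo..
.......
step 14: .......
.......
...oo..
..ooo..
..oo>..
...oo..
.......
step 15: .......
.......
...oo..
..oo^..
..oo...
...oo..
.......
step 16: .......
.......
...oo..
..o<...
..oo...
...oo..
.......
step 17: .......
.......
...oo..
..o....
..ov...
...oo..
.......
step 18: .......
.......
...oo..
..o....
..o.>..
...oo..
.......
step 19: .......
.......
...oo..
..o....
..o.o..
...ov..
.......
step 20: .......
.......
...oo..
..o....
..o.o..
...o.>.
.......
step 21: .......
.......
...oo..
..o....
..o.o..
...o.o.
.....v.
step 22: .......
.......
...oo..
..o....
..o.o..
...o.o.
....<o.
step 23: .......
.......
...oo..
..o....
..o.o..
...o^o.
....oo.
step 24: .......
.......
...oo..
..o....
..o.o..
...oo>.
....oo.
step 25: .......
.......
...oo..
..o....
..o.o^.
...oo..
....oo.
step 26: .......
.......
...oo..
..o....
..o.oo>
...oo..
....oo.
step 27: .......
.......
...oo..
..o....
..o.ooo
...oo.v
....oo.
step 28: .......
.......
...oo..
..o....
..o.ooo
...oo<o
....oo.
step 29: .......
.......
...oo..
..o....
..o.o^o
...oooo
....oo.
step 30: .......
.......
...oo..
..o....
..o.<.o
...oooo
....oo.
step 31: .......
.......
...oo..
..o....
..o...o
...ovoo
....oo.

5,4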